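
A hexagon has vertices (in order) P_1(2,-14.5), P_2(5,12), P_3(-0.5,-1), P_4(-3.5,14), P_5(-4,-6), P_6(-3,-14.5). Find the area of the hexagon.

138.25

Σ = (96.5) + (1) + (-10.5) + (77) + (40) + (72.5) = 276.5
Area = |Σ|/2 = 138.25.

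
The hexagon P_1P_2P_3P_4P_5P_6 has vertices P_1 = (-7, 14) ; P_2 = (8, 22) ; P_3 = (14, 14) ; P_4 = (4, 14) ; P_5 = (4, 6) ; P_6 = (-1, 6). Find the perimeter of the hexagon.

|P_1P_2| = √((15)² + (8)²) = √289 = 17
|P_2P_3| = √((6)² + (-8)²) = √100 = 10
|P_3P_4| = √((-10)² + (0)²) = √100 = 10
|P_4P_5| = √((0)² + (-8)²) = √64 = 8
|P_5P_6| = √((-5)² + (0)²) = √25 = 5
|P_6P_1| = √((-6)² + (8)²) = √100 = 10
Perimeter = 17 + 10 + 10 + 8 + 5 + 10 = 60.

60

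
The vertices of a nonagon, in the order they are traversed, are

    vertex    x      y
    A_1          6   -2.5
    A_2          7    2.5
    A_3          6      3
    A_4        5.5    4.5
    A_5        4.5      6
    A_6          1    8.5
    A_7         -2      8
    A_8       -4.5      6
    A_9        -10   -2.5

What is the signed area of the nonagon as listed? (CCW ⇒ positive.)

127.125

Σ = (32.5) + (6) + (10.5) + (12.75) + (32.25) + (25) + (24) + (71.25) + (40) = 254.25
Signed area = Σ/2 = 127.125 (positive ⇒ counter-clockwise traversal).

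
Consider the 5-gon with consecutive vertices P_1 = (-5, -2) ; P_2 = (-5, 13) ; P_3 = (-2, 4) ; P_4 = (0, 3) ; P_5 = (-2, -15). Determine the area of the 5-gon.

Cross-terms: -75, 6, -6, 6, -71  ⇒  Σ = -140
Area = |Σ|/2 = 70.

70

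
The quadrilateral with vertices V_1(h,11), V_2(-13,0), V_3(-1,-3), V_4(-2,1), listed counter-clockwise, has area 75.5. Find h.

2

Write out the shoelace sum; only the two edges meeting at V_1 involve h:
2·Area = [((-2)·11 − h·1) + (h·0 − (-13)·11)] + 32
       = -1·h + 153 = 151
⇒ h = 2.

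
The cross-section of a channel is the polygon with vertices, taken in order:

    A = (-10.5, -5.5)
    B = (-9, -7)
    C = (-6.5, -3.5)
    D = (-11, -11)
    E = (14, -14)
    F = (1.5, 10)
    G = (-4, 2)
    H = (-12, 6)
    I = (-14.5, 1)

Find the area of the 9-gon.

Apply the shoelace formula: 2A = Σ (x_i·y_{i+1} − x_{i+1}·y_i), indices taken mod 9.
A→B: (-10.5)(-7) − (-9)(-5.5) = 24
B→C: (-9)(-3.5) − (-6.5)(-7) = -14
C→D: (-6.5)(-11) − (-11)(-3.5) = 33
D→E: (-11)(-14) − (14)(-11) = 308
E→F: (14)(10) − (1.5)(-14) = 161
F→G: (1.5)(2) − (-4)(10) = 43
G→H: (-4)(6) − (-12)(2) = 0
H→I: (-12)(1) − (-14.5)(6) = 75
I→A: (-14.5)(-5.5) − (-10.5)(1) = 90.25
Σ = 720.25
Area = |Σ|/2 = 360.125.

360.125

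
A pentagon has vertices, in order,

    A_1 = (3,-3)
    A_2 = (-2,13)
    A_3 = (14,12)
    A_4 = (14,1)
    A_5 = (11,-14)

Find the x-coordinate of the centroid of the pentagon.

Apply Gauss's area formula. First the cross-terms c_i = x_i·y_{i+1} − x_{i+1}·y_i:
  33, -206, -154, -207, 9  ⇒  2A = -525, A = -262.5.
Then Σ (x_i + x_{i+1})·c_i = -11800, so x̄ = -11800 / (6·(-262.5)) = 472/63.

472/63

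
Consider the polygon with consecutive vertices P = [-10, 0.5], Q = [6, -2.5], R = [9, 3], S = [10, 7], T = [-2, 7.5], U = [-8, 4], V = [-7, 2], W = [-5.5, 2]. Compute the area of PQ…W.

Σ = (22) + (40.5) + (33) + (89) + (52) + (12) + (-3) + (17.25) = 262.75
Area = |Σ|/2 = 131.375.

131.375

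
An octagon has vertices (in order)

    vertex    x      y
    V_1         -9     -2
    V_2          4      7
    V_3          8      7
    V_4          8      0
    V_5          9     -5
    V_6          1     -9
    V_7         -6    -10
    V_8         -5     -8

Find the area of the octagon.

191.5

Σ = (-55) + (-28) + (-56) + (-40) + (-76) + (-64) + (-2) + (-62) = -383
Area = |Σ|/2 = 191.5.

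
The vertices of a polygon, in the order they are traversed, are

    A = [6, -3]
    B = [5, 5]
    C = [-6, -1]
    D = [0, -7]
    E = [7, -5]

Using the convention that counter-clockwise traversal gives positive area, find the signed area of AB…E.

Apply the surveyor's formula: 2A = Σ (x_i·y_{i+1} − x_{i+1}·y_i), indices taken mod 5.
Σ = (45) + (25) + (42) + (49) + (9) = 170
Signed area = Σ/2 = 85 (positive ⇒ counter-clockwise traversal).

85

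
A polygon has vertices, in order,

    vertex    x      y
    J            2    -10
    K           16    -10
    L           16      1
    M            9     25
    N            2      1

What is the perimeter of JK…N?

|JK| = √((14)² + (0)²) = √196 = 14
|KL| = √((0)² + (11)²) = √121 = 11
|LM| = √((-7)² + (24)²) = √625 = 25
|MN| = √((-7)² + (-24)²) = √625 = 25
|NJ| = √((0)² + (-11)²) = √121 = 11
Perimeter = 14 + 11 + 25 + 25 + 11 = 86.

86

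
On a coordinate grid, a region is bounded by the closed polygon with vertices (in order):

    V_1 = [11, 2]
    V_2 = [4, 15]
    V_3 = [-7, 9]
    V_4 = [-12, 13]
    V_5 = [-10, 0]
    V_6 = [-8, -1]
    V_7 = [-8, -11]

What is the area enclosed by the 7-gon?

Apply the shoelace formula: 2A = Σ (x_i·y_{i+1} − x_{i+1}·y_i), indices taken mod 7.
Cross-terms: 157, 141, 17, 130, 10, 80, 105  ⇒  Σ = 640
Area = |Σ|/2 = 320.

320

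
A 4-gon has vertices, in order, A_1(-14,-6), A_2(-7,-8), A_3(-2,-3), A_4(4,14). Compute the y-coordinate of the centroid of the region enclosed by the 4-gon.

5/21

Apply Gauss's area formula. First the cross-terms c_i = x_i·y_{i+1} − x_{i+1}·y_i:
  70, 5, -16, 172  ⇒  2A = 231, A = 115.5.
Then Σ (y_i + y_{i+1})·c_i = 165, so ȳ = 165 / (6·115.5) = 5/21.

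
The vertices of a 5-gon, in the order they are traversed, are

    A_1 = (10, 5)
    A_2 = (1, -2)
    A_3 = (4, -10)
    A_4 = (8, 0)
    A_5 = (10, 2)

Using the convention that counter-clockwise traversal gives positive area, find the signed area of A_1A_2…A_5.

49.5

Apply the shoelace (surveyor's) formula: 2A = Σ (x_i·y_{i+1} − x_{i+1}·y_i), indices taken mod 5.
A_1→A_2: (10)(-2) − (1)(5) = -25
A_2→A_3: (1)(-10) − (4)(-2) = -2
A_3→A_4: (4)(0) − (8)(-10) = 80
A_4→A_5: (8)(2) − (10)(0) = 16
A_5→A_1: (10)(5) − (10)(2) = 30
Σ = 99
Signed area = Σ/2 = 49.5 (positive ⇒ counter-clockwise traversal).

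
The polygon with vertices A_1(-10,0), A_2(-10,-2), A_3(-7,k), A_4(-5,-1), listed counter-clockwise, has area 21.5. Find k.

Write out the shoelace sum; only the two edges meeting at A_3 involve k:
2·Area = [((-10)·k − (-7)·(-2)) + ((-7)·(-1) − (-5)·k)] + 10
       = -5·k + 3 = 43
⇒ k = -8.

-8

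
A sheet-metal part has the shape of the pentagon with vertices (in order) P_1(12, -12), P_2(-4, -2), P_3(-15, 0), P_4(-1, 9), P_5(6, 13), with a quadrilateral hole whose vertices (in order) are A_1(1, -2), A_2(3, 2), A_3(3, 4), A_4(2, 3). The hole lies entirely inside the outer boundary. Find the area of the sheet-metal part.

262

Outer boundary:
P_1→P_2: (12)(-2) − (-4)(-12) = -72
P_2→P_3: (-4)(0) − (-15)(-2) = -30
P_3→P_4: (-15)(9) − (-1)(0) = -135
P_4→P_5: (-1)(13) − (6)(9) = -67
P_5→P_1: (6)(-12) − (12)(13) = -228
Σ = -532
Area = |Σ|/2 = 266.
Hole:
Apply the shoelace formula: 2A = Σ (x_i·y_{i+1} − x_{i+1}·y_i), indices taken mod 4.
Σ = (8) + (6) + (1) + (-7) = 8
Area = |Σ|/2 = 4.
Net area = 266 − 4 = 262.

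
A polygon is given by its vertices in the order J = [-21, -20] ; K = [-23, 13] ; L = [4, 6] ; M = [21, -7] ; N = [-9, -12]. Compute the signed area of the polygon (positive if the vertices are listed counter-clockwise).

Apply Gauss's area formula: 2A = Σ (x_i·y_{i+1} − x_{i+1}·y_i), indices taken mod 5.
Σ = (-733) + (-190) + (-154) + (-315) + (-72) = -1464
Signed area = Σ/2 = -732 (negative ⇒ clockwise traversal).

-732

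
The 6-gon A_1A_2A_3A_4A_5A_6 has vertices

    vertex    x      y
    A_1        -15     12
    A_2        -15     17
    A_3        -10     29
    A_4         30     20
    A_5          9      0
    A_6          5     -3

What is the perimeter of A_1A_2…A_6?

118

|A_1A_2| = √((0)² + (5)²) = √25 = 5
|A_2A_3| = √((5)² + (12)²) = √169 = 13
|A_3A_4| = √((40)² + (-9)²) = √1681 = 41
|A_4A_5| = √((-21)² + (-20)²) = √841 = 29
|A_5A_6| = √((-4)² + (-3)²) = √25 = 5
|A_6A_1| = √((-20)² + (15)²) = √625 = 25
Perimeter = 5 + 13 + 41 + 29 + 5 + 25 = 118.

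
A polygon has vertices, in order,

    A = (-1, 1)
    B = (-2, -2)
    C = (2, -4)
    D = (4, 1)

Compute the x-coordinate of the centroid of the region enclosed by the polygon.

Apply the shoelace formula. First the cross-terms c_i = x_i·y_{i+1} − x_{i+1}·y_i:
  4, 12, 18, 5  ⇒  2A = 39, A = 19.5.
Then Σ (x_i + x_{i+1})·c_i = 111, so x̄ = 111 / (6·19.5) = 37/39.

37/39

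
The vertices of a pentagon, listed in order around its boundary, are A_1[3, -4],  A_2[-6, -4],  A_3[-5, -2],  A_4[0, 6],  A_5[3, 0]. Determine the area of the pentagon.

Apply the shoelace (surveyor's) formula: 2A = Σ (x_i·y_{i+1} − x_{i+1}·y_i), indices taken mod 5.
Σ = (-36) + (-8) + (-30) + (-18) + (-12) = -104
Area = |Σ|/2 = 52.

52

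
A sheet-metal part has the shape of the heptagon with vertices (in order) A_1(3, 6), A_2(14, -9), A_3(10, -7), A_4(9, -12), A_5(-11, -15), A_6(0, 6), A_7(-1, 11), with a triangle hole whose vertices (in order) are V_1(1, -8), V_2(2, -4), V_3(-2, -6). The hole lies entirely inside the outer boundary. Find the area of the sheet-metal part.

Outer boundary:
A_1→A_2: (3)(-9) − (14)(6) = -111
A_2→A_3: (14)(-7) − (10)(-9) = -8
A_3→A_4: (10)(-12) − (9)(-7) = -57
A_4→A_5: (9)(-15) − (-11)(-12) = -267
A_5→A_6: (-11)(6) − (0)(-15) = -66
A_6→A_7: (0)(11) − (-1)(6) = 6
A_7→A_1: (-1)(6) − (3)(11) = -39
Σ = -542
Area = |Σ|/2 = 271.
Hole:
V_1→V_2: (1)(-4) − (2)(-8) = 12
V_2→V_3: (2)(-6) − (-2)(-4) = -20
V_3→V_1: (-2)(-8) − (1)(-6) = 22
Σ = 14
Area = |Σ|/2 = 7.
Net area = 271 − 7 = 264.

264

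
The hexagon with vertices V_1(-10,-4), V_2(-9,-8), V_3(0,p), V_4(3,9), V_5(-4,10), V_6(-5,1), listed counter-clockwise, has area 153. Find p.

The doubled signed area Σ (x_i y_{i+1} − x_{i+1} y_i) is linear in p.
With p=0 it equals 186; the coefficient of p is -12 (from the two edges through V_3).
So -12·p + 186 = 2·153 = 306 ⇒ p = -10.

-10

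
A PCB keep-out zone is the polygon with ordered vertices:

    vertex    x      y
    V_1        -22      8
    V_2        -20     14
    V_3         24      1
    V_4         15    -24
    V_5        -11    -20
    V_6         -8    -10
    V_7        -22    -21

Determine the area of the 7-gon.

Apply the shoelace formula: 2A = Σ (x_i·y_{i+1} − x_{i+1}·y_i), indices taken mod 7.
Σ = (-148) + (-356) + (-591) + (-564) + (-50) + (-52) + (-638) = -2399
Area = |Σ|/2 = 1199.5.

1199.5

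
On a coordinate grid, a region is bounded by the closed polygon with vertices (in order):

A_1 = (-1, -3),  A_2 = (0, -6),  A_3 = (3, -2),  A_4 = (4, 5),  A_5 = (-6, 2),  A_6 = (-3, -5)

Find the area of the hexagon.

Apply the shoelace (surveyor's) formula: 2A = Σ (x_i·y_{i+1} − x_{i+1}·y_i), indices taken mod 6.
Cross-terms: 6, 18, 23, 38, 36, 4  ⇒  Σ = 125
Area = |Σ|/2 = 62.5.

62.5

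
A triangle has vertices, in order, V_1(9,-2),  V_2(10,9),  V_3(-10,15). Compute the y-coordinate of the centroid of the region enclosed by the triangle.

22/3

Apply Gauss's area formula. First the cross-terms c_i = x_i·y_{i+1} − x_{i+1}·y_i:
  101, 240, -115  ⇒  2A = 226, A = 113.
Then Σ (y_i + y_{i+1})·c_i = 4972, so ȳ = 4972 / (6·113) = 22/3.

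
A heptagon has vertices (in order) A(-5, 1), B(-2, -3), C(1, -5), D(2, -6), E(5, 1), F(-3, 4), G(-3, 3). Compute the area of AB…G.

52

Apply Gauss's area formula: 2A = Σ (x_i·y_{i+1} − x_{i+1}·y_i), indices taken mod 7.
A→B: (-5)(-3) − (-2)(1) = 17
B→C: (-2)(-5) − (1)(-3) = 13
C→D: (1)(-6) − (2)(-5) = 4
D→E: (2)(1) − (5)(-6) = 32
E→F: (5)(4) − (-3)(1) = 23
F→G: (-3)(3) − (-3)(4) = 3
G→A: (-3)(1) − (-5)(3) = 12
Σ = 104
Area = |Σ|/2 = 52.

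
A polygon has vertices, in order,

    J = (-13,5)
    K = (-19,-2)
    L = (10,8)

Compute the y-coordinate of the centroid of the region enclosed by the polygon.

Apply the shoelace (surveyor's) formula. First the cross-terms c_i = x_i·y_{i+1} − x_{i+1}·y_i:
  121, -132, 154  ⇒  2A = 143, A = 71.5.
Then Σ (y_i + y_{i+1})·c_i = 1573, so ȳ = 1573 / (6·71.5) = 11/3.

11/3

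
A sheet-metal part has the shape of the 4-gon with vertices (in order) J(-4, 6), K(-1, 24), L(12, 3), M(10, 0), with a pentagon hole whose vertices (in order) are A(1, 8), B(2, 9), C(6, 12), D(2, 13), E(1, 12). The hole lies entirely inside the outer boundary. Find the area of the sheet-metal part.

163.5

Outer boundary:
Cross-terms: -90, -291, -30, 60  ⇒  Σ = -351
Area = |Σ|/2 = 175.5.
Hole:
Apply the surveyor's formula: 2A = Σ (x_i·y_{i+1} − x_{i+1}·y_i), indices taken mod 5.
Σ = (-7) + (-30) + (54) + (11) + (-4) = 24
Area = |Σ|/2 = 12.
Net area = 175.5 − 12 = 163.5.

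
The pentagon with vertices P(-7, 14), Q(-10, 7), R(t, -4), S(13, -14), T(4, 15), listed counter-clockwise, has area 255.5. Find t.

4

Write out the shoelace sum; only the two edges meeting at R involve t:
2·Area = [((-10)·(-4) − t·7) + (t·(-14) − 13·(-4))] + 503
       = -21·t + 595 = 511
⇒ t = 4.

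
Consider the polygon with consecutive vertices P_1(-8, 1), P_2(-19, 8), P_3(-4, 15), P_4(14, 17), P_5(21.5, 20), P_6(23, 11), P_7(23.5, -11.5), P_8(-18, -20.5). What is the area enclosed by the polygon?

1139.375

Apply the shoelace formula: 2A = Σ (x_i·y_{i+1} − x_{i+1}·y_i), indices taken mod 8.
Σ = (-45) + (-253) + (-278) + (-85.5) + (-223.5) + (-523) + (-688.75) + (-182) = -2278.75
Area = |Σ|/2 = 1139.375.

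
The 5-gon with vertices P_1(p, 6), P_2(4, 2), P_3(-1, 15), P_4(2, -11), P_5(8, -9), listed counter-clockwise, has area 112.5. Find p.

8

The doubled signed area Σ (x_i y_{i+1} − x_{i+1} y_i) is linear in p.
With p=0 it equals 137; the coefficient of p is 11 (from the two edges through P_1).
So 11·p + 137 = 2·112.5 = 225 ⇒ p = 8.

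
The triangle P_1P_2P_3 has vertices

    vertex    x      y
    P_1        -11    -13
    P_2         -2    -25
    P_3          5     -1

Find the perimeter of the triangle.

60

|P_1P_2| = √((9)² + (-12)²) = √225 = 15
|P_2P_3| = √((7)² + (24)²) = √625 = 25
|P_3P_1| = √((-16)² + (-12)²) = √400 = 20
Perimeter = 15 + 25 + 20 = 60.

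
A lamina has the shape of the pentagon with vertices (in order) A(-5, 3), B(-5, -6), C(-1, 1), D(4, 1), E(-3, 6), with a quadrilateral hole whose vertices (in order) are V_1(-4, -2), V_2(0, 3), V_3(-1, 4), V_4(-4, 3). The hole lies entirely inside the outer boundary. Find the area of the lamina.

26.5

Outer boundary:
A→B: (-5)(-6) − (-5)(3) = 45
B→C: (-5)(1) − (-1)(-6) = -11
C→D: (-1)(1) − (4)(1) = -5
D→E: (4)(6) − (-3)(1) = 27
E→A: (-3)(3) − (-5)(6) = 21
Σ = 77
Area = |Σ|/2 = 38.5.
Hole:
Cross-terms: -12, 3, 13, 20  ⇒  Σ = 24
Area = |Σ|/2 = 12.
Net area = 38.5 − 12 = 26.5.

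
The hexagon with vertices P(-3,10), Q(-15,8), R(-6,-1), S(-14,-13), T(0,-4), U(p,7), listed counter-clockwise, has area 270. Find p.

15

Write out the shoelace sum; only the two edges meeting at U involve p:
2·Area = [(0·7 − p·(-4)) + (p·10 − (-3)·7)] + 309
       = 14·p + 330 = 540
⇒ p = 15.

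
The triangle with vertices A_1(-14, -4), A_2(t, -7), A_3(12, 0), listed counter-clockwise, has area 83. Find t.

8

Write out the shoelace sum; only the two edges meeting at A_2 involve t:
2·Area = [((-14)·(-7) − t·(-4)) + (t·0 − 12·(-7))] + -48
       = 4·t + 134 = 166
⇒ t = 8.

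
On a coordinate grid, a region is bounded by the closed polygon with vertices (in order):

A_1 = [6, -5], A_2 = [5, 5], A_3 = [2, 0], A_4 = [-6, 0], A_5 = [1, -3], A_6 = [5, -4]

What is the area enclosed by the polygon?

Apply Gauss's area formula: 2A = Σ (x_i·y_{i+1} − x_{i+1}·y_i), indices taken mod 6.
Cross-terms: 55, -10, 0, 18, 11, -1  ⇒  Σ = 73
Area = |Σ|/2 = 36.5.

36.5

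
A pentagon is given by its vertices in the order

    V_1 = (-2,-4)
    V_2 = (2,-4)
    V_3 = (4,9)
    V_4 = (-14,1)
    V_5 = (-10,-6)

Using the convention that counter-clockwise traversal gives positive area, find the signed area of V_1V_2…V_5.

Cross-terms: 16, 34, 130, 94, 28  ⇒  Σ = 302
Signed area = Σ/2 = 151 (positive ⇒ counter-clockwise traversal).

151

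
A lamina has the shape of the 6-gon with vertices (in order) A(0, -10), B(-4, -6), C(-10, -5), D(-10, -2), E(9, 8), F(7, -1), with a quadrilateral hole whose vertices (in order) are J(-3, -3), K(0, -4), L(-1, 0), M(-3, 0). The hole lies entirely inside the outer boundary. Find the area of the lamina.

Outer boundary:
Apply Gauss's area formula: 2A = Σ (x_i·y_{i+1} − x_{i+1}·y_i), indices taken mod 6.
Σ = (-40) + (-40) + (-30) + (-62) + (-65) + (-70) = -307
Area = |Σ|/2 = 153.5.
Hole:
Σ = (12) + (-4) + (0) + (9) = 17
Area = |Σ|/2 = 8.5.
Net area = 153.5 − 8.5 = 145.

145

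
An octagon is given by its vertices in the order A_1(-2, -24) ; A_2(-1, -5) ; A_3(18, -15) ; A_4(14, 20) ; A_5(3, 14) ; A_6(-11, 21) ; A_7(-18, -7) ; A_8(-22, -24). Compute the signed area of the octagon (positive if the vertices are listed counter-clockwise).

Apply the shoelace formula: 2A = Σ (x_i·y_{i+1} − x_{i+1}·y_i), indices taken mod 8.
Cross-terms: -14, 105, 570, 136, 217, 455, 278, 480  ⇒  Σ = 2227
Signed area = Σ/2 = 1113.5 (positive ⇒ counter-clockwise traversal).

1113.5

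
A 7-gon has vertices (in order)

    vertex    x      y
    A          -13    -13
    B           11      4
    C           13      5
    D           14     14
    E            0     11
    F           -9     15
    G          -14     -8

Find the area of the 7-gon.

Σ = (91) + (3) + (112) + (154) + (99) + (282) + (78) = 819
Area = |Σ|/2 = 409.5.

409.5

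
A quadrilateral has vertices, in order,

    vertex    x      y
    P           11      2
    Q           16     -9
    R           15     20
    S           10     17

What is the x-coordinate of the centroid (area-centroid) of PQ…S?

Apply the surveyor's formula. First the cross-terms c_i = x_i·y_{i+1} − x_{i+1}·y_i:
  -131, 455, 55, -167  ⇒  2A = 212, A = 106.
Then Σ (x_i + x_{i+1})·c_i = 8436, so x̄ = 8436 / (6·106) = 703/53.

703/53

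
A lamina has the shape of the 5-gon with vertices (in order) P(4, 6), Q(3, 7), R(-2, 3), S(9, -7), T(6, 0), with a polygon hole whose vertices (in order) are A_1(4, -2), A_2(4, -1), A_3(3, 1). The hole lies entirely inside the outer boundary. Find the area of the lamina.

48.5

Outer boundary:
Apply the shoelace (surveyor's) formula: 2A = Σ (x_i·y_{i+1} − x_{i+1}·y_i), indices taken mod 5.
P→Q: (4)(7) − (3)(6) = 10
Q→R: (3)(3) − (-2)(7) = 23
R→S: (-2)(-7) − (9)(3) = -13
S→T: (9)(0) − (6)(-7) = 42
T→P: (6)(6) − (4)(0) = 36
Σ = 98
Area = |Σ|/2 = 49.
Hole:
Apply the shoelace (surveyor's) formula: 2A = Σ (x_i·y_{i+1} − x_{i+1}·y_i), indices taken mod 3.
A_1→A_2: (4)(-1) − (4)(-2) = 4
A_2→A_3: (4)(1) − (3)(-1) = 7
A_3→A_1: (3)(-2) − (4)(1) = -10
Σ = 1
Area = |Σ|/2 = 0.5.
Net area = 49 − 0.5 = 48.5.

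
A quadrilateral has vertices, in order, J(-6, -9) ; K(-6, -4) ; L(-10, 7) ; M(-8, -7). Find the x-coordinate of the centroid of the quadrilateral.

-254/33

Apply the surveyor's formula. First the cross-terms c_i = x_i·y_{i+1} − x_{i+1}·y_i:
  -30, -82, 126, 30  ⇒  2A = 44, A = 22.
Then Σ (x_i + x_{i+1})·c_i = -1016, so x̄ = -1016 / (6·22) = -254/33.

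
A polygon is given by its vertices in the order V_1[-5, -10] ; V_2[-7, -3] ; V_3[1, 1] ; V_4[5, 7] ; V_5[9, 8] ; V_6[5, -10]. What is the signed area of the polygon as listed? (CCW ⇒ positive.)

-155

Apply Gauss's area formula: 2A = Σ (x_i·y_{i+1} − x_{i+1}·y_i), indices taken mod 6.
Σ = (-55) + (-4) + (2) + (-23) + (-130) + (-100) = -310
Signed area = Σ/2 = -155 (negative ⇒ clockwise traversal).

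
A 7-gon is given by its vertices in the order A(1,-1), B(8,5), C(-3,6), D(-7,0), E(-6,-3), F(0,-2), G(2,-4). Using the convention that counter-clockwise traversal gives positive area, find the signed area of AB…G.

78.5

Apply the surveyor's formula: 2A = Σ (x_i·y_{i+1} − x_{i+1}·y_i), indices taken mod 7.
Σ = (13) + (63) + (42) + (21) + (12) + (4) + (2) = 157
Signed area = Σ/2 = 78.5 (positive ⇒ counter-clockwise traversal).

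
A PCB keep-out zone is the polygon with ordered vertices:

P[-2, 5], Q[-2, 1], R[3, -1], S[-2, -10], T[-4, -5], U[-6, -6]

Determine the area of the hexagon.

51.5

Apply the shoelace (surveyor's) formula: 2A = Σ (x_i·y_{i+1} − x_{i+1}·y_i), indices taken mod 6.
Cross-terms: 8, -1, -32, -30, -6, -42  ⇒  Σ = -103
Area = |Σ|/2 = 51.5.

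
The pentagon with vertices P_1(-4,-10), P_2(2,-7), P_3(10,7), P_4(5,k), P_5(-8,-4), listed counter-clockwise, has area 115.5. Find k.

Write out the shoelace sum; only the two edges meeting at P_4 involve k:
2·Area = [(10·k − 5·7) + (5·(-4) − (-8)·k)] + 196
       = 18·k + 141 = 231
⇒ k = 5.

5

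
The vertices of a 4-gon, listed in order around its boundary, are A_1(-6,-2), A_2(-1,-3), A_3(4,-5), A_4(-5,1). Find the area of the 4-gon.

14

Σ = (16) + (17) + (-21) + (16) = 28
Area = |Σ|/2 = 14.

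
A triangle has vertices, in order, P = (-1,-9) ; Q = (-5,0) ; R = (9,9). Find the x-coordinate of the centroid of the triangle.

1

Apply the surveyor's formula. First the cross-terms c_i = x_i·y_{i+1} − x_{i+1}·y_i:
  -45, -45, -72  ⇒  2A = -162, A = -81.
Then Σ (x_i + x_{i+1})·c_i = -486, so x̄ = -486 / (6·(-81)) = 1.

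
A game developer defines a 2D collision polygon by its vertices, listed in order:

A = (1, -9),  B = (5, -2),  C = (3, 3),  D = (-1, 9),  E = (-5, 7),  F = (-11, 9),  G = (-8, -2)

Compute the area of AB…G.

166

Apply Gauss's area formula: 2A = Σ (x_i·y_{i+1} − x_{i+1}·y_i), indices taken mod 7.
Σ = (43) + (21) + (30) + (38) + (32) + (94) + (74) = 332
Area = |Σ|/2 = 166.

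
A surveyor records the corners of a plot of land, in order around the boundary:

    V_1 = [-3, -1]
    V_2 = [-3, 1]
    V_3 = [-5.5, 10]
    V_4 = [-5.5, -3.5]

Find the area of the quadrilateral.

V_1→V_2: (-3)(1) − (-3)(-1) = -6
V_2→V_3: (-3)(10) − (-5.5)(1) = -24.5
V_3→V_4: (-5.5)(-3.5) − (-5.5)(10) = 74.25
V_4→V_1: (-5.5)(-1) − (-3)(-3.5) = -5
Σ = 38.75
Area = |Σ|/2 = 19.375.

19.375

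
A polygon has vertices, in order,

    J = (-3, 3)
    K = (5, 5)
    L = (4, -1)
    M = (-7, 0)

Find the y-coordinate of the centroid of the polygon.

Apply the shoelace (surveyor's) formula. First the cross-terms c_i = x_i·y_{i+1} − x_{i+1}·y_i:
  -30, -25, -7, -21  ⇒  2A = -83, A = -41.5.
Then Σ (y_i + y_{i+1})·c_i = -396, so ȳ = -396 / (6·(-41.5)) = 132/83.

132/83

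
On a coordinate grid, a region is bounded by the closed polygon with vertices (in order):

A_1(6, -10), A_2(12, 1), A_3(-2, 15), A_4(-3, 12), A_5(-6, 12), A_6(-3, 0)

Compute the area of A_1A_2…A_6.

215.5

Apply the shoelace (surveyor's) formula: 2A = Σ (x_i·y_{i+1} − x_{i+1}·y_i), indices taken mod 6.
Cross-terms: 126, 182, 21, 36, 36, 30  ⇒  Σ = 431
Area = |Σ|/2 = 215.5.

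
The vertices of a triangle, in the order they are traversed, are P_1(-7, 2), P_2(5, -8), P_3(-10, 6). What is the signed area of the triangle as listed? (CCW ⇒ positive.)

Apply the shoelace (surveyor's) formula: 2A = Σ (x_i·y_{i+1} − x_{i+1}·y_i), indices taken mod 3.
Cross-terms: 46, -50, 22  ⇒  Σ = 18
Signed area = Σ/2 = 9 (positive ⇒ counter-clockwise traversal).

9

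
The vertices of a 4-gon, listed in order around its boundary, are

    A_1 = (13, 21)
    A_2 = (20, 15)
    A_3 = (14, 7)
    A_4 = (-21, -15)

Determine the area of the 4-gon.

Apply the shoelace (surveyor's) formula: 2A = Σ (x_i·y_{i+1} − x_{i+1}·y_i), indices taken mod 4.
Cross-terms: -225, -70, -63, -246  ⇒  Σ = -604
Area = |Σ|/2 = 302.

302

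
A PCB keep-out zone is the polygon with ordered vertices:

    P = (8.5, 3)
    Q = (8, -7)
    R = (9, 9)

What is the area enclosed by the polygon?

1

Apply the shoelace (surveyor's) formula: 2A = Σ (x_i·y_{i+1} − x_{i+1}·y_i), indices taken mod 3.
P→Q: (8.5)(-7) − (8)(3) = -83.5
Q→R: (8)(9) − (9)(-7) = 135
R→P: (9)(3) − (8.5)(9) = -49.5
Σ = 2
Area = |Σ|/2 = 1.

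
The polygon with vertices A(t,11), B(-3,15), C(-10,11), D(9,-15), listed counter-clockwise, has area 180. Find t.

The doubled signed area Σ (x_i y_{i+1} − x_{i+1} y_i) is linear in t.
With t=0 it equals 300; the coefficient of t is 30 (from the two edges through A).
So 30·t + 300 = 2·180 = 360 ⇒ t = 2.

2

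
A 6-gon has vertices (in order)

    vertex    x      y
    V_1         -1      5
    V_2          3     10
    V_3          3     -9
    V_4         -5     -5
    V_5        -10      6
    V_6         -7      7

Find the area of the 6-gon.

139

Σ = (-25) + (-57) + (-60) + (-80) + (-28) + (-28) = -278
Area = |Σ|/2 = 139.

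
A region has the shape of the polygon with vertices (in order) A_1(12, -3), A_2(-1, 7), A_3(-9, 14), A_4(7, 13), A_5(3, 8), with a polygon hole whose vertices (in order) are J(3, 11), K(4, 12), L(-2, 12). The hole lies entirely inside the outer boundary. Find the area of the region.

83.5

Outer boundary:
Apply the shoelace formula: 2A = Σ (x_i·y_{i+1} − x_{i+1}·y_i), indices taken mod 5.
Cross-terms: 81, 49, -215, 17, -105  ⇒  Σ = -173
Area = |Σ|/2 = 86.5.
Hole:
Apply Gauss's area formula: 2A = Σ (x_i·y_{i+1} − x_{i+1}·y_i), indices taken mod 3.
Σ = (-8) + (72) + (-58) = 6
Area = |Σ|/2 = 3.
Net area = 86.5 − 3 = 83.5.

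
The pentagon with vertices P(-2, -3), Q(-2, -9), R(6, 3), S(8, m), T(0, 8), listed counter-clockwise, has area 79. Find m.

7

Write out the shoelace sum; only the two edges meeting at S involve m:
2·Area = [(6·m − 8·3) + (8·8 − 0·m)] + 76
       = 6·m + 116 = 158
⇒ m = 7.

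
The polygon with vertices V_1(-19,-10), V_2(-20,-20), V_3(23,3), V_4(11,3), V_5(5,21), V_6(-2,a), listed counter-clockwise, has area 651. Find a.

17

The doubled signed area Σ (x_i y_{i+1} − x_{i+1} y_i) is linear in a.
With a=0 it equals 894; the coefficient of a is 24 (from the two edges through V_6).
So 24·a + 894 = 2·651 = 1302 ⇒ a = 17.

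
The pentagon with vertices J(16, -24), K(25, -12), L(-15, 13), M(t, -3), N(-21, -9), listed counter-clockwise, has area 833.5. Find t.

-22

Write out the shoelace sum; only the two edges meeting at M involve t:
2·Area = [((-15)·(-3) − t·13) + (t·(-9) − (-21)·(-3))] + 1201
       = -22·t + 1183 = 1667
⇒ t = -22.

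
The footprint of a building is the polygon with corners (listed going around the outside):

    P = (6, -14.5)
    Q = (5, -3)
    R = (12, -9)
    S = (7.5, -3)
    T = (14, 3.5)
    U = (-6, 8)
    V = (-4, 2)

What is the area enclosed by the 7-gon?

172.125

Apply the surveyor's formula: 2A = Σ (x_i·y_{i+1} − x_{i+1}·y_i), indices taken mod 7.
P→Q: (6)(-3) − (5)(-14.5) = 54.5
Q→R: (5)(-9) − (12)(-3) = -9
R→S: (12)(-3) − (7.5)(-9) = 31.5
S→T: (7.5)(3.5) − (14)(-3) = 68.25
T→U: (14)(8) − (-6)(3.5) = 133
U→V: (-6)(2) − (-4)(8) = 20
V→P: (-4)(-14.5) − (6)(2) = 46
Σ = 344.25
Area = |Σ|/2 = 172.125.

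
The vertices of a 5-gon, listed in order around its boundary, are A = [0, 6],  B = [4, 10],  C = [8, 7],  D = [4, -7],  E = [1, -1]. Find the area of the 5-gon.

Σ = (-24) + (-52) + (-84) + (3) + (6) = -151
Area = |Σ|/2 = 75.5.

75.5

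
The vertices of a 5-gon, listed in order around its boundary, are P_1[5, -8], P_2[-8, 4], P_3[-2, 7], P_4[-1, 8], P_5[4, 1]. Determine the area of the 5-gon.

85.5

Σ = (-44) + (-48) + (-9) + (-33) + (-37) = -171
Area = |Σ|/2 = 85.5.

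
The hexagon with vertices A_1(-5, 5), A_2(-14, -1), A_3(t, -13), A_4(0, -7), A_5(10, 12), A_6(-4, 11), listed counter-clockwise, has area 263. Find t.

-1

The doubled signed area Σ (x_i y_{i+1} − x_{i+1} y_i) is linear in t.
With t=0 it equals 520; the coefficient of t is -6 (from the two edges through A_3).
So -6·t + 520 = 2·263 = 526 ⇒ t = -1.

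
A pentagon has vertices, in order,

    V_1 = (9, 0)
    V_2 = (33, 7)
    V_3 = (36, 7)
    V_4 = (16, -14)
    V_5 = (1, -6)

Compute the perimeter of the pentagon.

84

|V_1V_2| = √((24)² + (7)²) = √625 = 25
|V_2V_3| = √((3)² + (0)²) = √9 = 3
|V_3V_4| = √((-20)² + (-21)²) = √841 = 29
|V_4V_5| = √((-15)² + (8)²) = √289 = 17
|V_5V_1| = √((8)² + (6)²) = √100 = 10
Perimeter = 25 + 3 + 29 + 17 + 10 = 84.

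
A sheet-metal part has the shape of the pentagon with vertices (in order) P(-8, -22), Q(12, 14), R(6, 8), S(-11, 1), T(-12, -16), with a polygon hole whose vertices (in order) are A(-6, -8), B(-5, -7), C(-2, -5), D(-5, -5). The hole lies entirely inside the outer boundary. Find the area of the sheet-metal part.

Outer boundary:
Apply the shoelace (surveyor's) formula: 2A = Σ (x_i·y_{i+1} − x_{i+1}·y_i), indices taken mod 5.
Σ = (152) + (12) + (94) + (188) + (136) = 582
Area = |Σ|/2 = 291.
Hole:
Apply the surveyor's formula: 2A = Σ (x_i·y_{i+1} − x_{i+1}·y_i), indices taken mod 4.
Σ = (2) + (11) + (-15) + (10) = 8
Area = |Σ|/2 = 4.
Net area = 291 − 4 = 287.

287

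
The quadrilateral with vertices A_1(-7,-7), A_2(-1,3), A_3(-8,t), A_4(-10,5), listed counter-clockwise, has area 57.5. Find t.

The doubled signed area Σ (x_i y_{i+1} − x_{i+1} y_i) is linear in t.
With t=0 it equals 61; the coefficient of t is 9 (from the two edges through A_3).
So 9·t + 61 = 2·57.5 = 115 ⇒ t = 6.

6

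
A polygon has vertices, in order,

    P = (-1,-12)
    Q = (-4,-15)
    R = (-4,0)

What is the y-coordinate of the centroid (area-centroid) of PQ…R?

Apply the shoelace formula. First the cross-terms c_i = x_i·y_{i+1} − x_{i+1}·y_i:
  -33, -60, 48  ⇒  2A = -45, A = -22.5.
Then Σ (y_i + y_{i+1})·c_i = 1215, so ȳ = 1215 / (6·(-22.5)) = -9.

-9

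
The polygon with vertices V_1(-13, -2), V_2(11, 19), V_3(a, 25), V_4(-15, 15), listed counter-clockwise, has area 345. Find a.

Write out the shoelace sum; only the two edges meeting at V_3 involve a:
2·Area = [(11·25 − a·19) + (a·15 − (-15)·25)] + 0
       = -4·a + 650 = 690
⇒ a = -10.

-10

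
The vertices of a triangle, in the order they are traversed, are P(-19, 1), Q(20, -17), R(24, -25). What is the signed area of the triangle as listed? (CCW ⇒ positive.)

-120

Apply the shoelace (surveyor's) formula: 2A = Σ (x_i·y_{i+1} − x_{i+1}·y_i), indices taken mod 3.
Σ = (303) + (-92) + (-451) = -240
Signed area = Σ/2 = -120 (negative ⇒ clockwise traversal).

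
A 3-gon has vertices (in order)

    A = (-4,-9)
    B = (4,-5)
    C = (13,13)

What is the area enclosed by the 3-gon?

Apply Gauss's area formula: 2A = Σ (x_i·y_{i+1} − x_{i+1}·y_i), indices taken mod 3.
Σ = (56) + (117) + (-65) = 108
Area = |Σ|/2 = 54.

54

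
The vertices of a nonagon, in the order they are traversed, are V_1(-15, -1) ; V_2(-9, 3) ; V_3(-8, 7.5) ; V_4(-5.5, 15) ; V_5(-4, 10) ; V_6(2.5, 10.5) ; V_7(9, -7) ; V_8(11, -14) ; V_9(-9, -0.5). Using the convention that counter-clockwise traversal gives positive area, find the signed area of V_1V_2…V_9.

Apply the shoelace formula: 2A = Σ (x_i·y_{i+1} − x_{i+1}·y_i), indices taken mod 9.
Cross-terms: -54, -43.5, -78.75, 5, -67, -112, -49, -131.5, 1.5  ⇒  Σ = -529.25
Signed area = Σ/2 = -264.625 (negative ⇒ clockwise traversal).

-264.625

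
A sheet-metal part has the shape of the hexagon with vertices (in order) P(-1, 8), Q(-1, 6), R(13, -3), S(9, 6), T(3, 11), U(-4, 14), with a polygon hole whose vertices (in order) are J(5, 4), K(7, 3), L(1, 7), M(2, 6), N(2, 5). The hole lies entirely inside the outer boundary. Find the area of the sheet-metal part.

Outer boundary:
Apply the shoelace formula: 2A = Σ (x_i·y_{i+1} − x_{i+1}·y_i), indices taken mod 6.
P→Q: (-1)(6) − (-1)(8) = 2
Q→R: (-1)(-3) − (13)(6) = -75
R→S: (13)(6) − (9)(-3) = 105
S→T: (9)(11) − (3)(6) = 81
T→U: (3)(14) − (-4)(11) = 86
U→P: (-4)(8) − (-1)(14) = -18
Σ = 181
Area = |Σ|/2 = 90.5.
Hole:
Apply Gauss's area formula: 2A = Σ (x_i·y_{i+1} − x_{i+1}·y_i), indices taken mod 5.
J→K: (5)(3) − (7)(4) = -13
K→L: (7)(7) − (1)(3) = 46
L→M: (1)(6) − (2)(7) = -8
M→N: (2)(5) − (2)(6) = -2
N→J: (2)(4) − (5)(5) = -17
Σ = 6
Area = |Σ|/2 = 3.
Net area = 90.5 − 3 = 87.5.

87.5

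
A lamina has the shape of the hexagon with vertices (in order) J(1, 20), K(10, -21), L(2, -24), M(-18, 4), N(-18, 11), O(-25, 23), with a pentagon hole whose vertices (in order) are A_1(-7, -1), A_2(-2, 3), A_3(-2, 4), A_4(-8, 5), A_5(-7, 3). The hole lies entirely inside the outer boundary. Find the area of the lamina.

797.5

Outer boundary:
Apply the shoelace formula: 2A = Σ (x_i·y_{i+1} − x_{i+1}·y_i), indices taken mod 6.
J→K: (1)(-21) − (10)(20) = -221
K→L: (10)(-24) − (2)(-21) = -198
L→M: (2)(4) − (-18)(-24) = -424
M→N: (-18)(11) − (-18)(4) = -126
N→O: (-18)(23) − (-25)(11) = -139
O→J: (-25)(20) − (1)(23) = -523
Σ = -1631
Area = |Σ|/2 = 815.5.
Hole:
Apply the surveyor's formula: 2A = Σ (x_i·y_{i+1} − x_{i+1}·y_i), indices taken mod 5.
A_1→A_2: (-7)(3) − (-2)(-1) = -23
A_2→A_3: (-2)(4) − (-2)(3) = -2
A_3→A_4: (-2)(5) − (-8)(4) = 22
A_4→A_5: (-8)(3) − (-7)(5) = 11
A_5→A_1: (-7)(-1) − (-7)(3) = 28
Σ = 36
Area = |Σ|/2 = 18.
Net area = 815.5 − 18 = 797.5.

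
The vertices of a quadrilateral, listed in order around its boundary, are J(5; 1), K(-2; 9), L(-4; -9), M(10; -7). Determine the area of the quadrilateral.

132

Σ = (47) + (54) + (118) + (45) = 264
Area = |Σ|/2 = 132.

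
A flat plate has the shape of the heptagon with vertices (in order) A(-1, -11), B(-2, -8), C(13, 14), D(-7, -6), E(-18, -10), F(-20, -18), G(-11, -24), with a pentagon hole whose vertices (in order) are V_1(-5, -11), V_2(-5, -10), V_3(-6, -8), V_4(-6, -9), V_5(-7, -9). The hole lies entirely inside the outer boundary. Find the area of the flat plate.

271.5

Outer boundary:
Σ = (-14) + (76) + (20) + (-38) + (124) + (282) + (97) = 547
Area = |Σ|/2 = 273.5.
Hole:
Apply the surveyor's formula: 2A = Σ (x_i·y_{i+1} − x_{i+1}·y_i), indices taken mod 5.
Cross-terms: -5, -20, 6, -9, 32  ⇒  Σ = 4
Area = |Σ|/2 = 2.
Net area = 273.5 − 2 = 271.5.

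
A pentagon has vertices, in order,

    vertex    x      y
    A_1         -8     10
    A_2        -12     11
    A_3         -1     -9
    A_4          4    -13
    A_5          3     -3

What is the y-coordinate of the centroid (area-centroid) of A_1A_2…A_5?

Apply the shoelace formula. First the cross-terms c_i = x_i·y_{i+1} − x_{i+1}·y_i:
  32, 119, 49, 27, 6  ⇒  2A = 233, A = 116.5.
Then Σ (y_i + y_{i+1})·c_i = -558, so ȳ = -558 / (6·116.5) = -186/233.

-186/233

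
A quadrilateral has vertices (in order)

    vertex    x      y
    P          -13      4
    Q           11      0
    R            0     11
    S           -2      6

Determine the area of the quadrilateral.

84.5

Apply the shoelace (surveyor's) formula: 2A = Σ (x_i·y_{i+1} − x_{i+1}·y_i), indices taken mod 4.
Cross-terms: -44, 121, 22, 70  ⇒  Σ = 169
Area = |Σ|/2 = 84.5.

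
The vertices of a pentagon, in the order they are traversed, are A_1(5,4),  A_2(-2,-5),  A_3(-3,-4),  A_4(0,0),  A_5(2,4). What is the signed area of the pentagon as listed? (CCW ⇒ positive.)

Apply the shoelace formula: 2A = Σ (x_i·y_{i+1} − x_{i+1}·y_i), indices taken mod 5.
Σ = (-17) + (-7) + (0) + (0) + (-12) = -36
Signed area = Σ/2 = -18 (negative ⇒ clockwise traversal).

-18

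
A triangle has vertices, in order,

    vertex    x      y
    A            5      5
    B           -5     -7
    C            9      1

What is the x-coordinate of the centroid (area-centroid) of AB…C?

3

Apply the shoelace (surveyor's) formula. First the cross-terms c_i = x_i·y_{i+1} − x_{i+1}·y_i:
  -10, 58, 40  ⇒  2A = 88, A = 44.
Then Σ (x_i + x_{i+1})·c_i = 792, so x̄ = 792 / (6·44) = 3.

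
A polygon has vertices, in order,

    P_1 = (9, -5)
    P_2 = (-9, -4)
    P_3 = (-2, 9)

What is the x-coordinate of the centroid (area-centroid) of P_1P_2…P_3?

Apply the shoelace (surveyor's) formula. First the cross-terms c_i = x_i·y_{i+1} − x_{i+1}·y_i:
  -81, -89, -71  ⇒  2A = -241, A = -120.5.
Then Σ (x_i + x_{i+1})·c_i = 482, so x̄ = 482 / (6·(-120.5)) = -2/3.

-2/3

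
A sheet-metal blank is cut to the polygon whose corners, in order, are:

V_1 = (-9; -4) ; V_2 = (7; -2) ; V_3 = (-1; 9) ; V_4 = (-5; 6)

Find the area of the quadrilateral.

110

Apply the surveyor's formula: 2A = Σ (x_i·y_{i+1} − x_{i+1}·y_i), indices taken mod 4.
Σ = (46) + (61) + (39) + (74) = 220
Area = |Σ|/2 = 110.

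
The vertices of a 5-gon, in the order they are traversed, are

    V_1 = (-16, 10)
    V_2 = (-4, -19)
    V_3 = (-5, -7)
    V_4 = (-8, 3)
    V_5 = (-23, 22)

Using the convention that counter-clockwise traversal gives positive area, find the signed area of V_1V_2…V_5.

110.5

V_1→V_2: (-16)(-19) − (-4)(10) = 344
V_2→V_3: (-4)(-7) − (-5)(-19) = -67
V_3→V_4: (-5)(3) − (-8)(-7) = -71
V_4→V_5: (-8)(22) − (-23)(3) = -107
V_5→V_1: (-23)(10) − (-16)(22) = 122
Σ = 221
Signed area = Σ/2 = 110.5 (positive ⇒ counter-clockwise traversal).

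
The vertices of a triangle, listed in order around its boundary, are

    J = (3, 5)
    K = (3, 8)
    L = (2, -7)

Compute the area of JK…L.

Apply the shoelace formula: 2A = Σ (x_i·y_{i+1} − x_{i+1}·y_i), indices taken mod 3.
J→K: (3)(8) − (3)(5) = 9
K→L: (3)(-7) − (2)(8) = -37
L→J: (2)(5) − (3)(-7) = 31
Σ = 3
Area = |Σ|/2 = 1.5.

1.5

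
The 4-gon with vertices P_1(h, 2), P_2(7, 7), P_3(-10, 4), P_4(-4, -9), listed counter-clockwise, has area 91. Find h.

The doubled signed area Σ (x_i y_{i+1} − x_{i+1} y_i) is linear in h.
With h=0 it equals 182; the coefficient of h is 16 (from the two edges through P_1).
So 16·h + 182 = 2·91 = 182 ⇒ h = 0.

0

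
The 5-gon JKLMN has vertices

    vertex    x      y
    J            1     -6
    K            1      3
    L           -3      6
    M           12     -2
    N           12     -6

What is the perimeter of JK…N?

46

|JK| = √((0)² + (9)²) = √81 = 9
|KL| = √((-4)² + (3)²) = √25 = 5
|LM| = √((15)² + (-8)²) = √289 = 17
|MN| = √((0)² + (-4)²) = √16 = 4
|NJ| = √((-11)² + (0)²) = √121 = 11
Perimeter = 9 + 5 + 17 + 4 + 11 = 46.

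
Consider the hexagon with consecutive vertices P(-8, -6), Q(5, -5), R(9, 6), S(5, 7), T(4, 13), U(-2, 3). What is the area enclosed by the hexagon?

Cross-terms: 70, 75, 33, 37, 38, 36  ⇒  Σ = 289
Area = |Σ|/2 = 144.5.

144.5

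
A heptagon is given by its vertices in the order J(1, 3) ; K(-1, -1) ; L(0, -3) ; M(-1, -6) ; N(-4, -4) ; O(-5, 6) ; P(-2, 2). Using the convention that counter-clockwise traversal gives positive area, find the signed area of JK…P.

J→K: (1)(-1) − (-1)(3) = 2
K→L: (-1)(-3) − (0)(-1) = 3
L→M: (0)(-6) − (-1)(-3) = -3
M→N: (-1)(-4) − (-4)(-6) = -20
N→O: (-4)(6) − (-5)(-4) = -44
O→P: (-5)(2) − (-2)(6) = 2
P→J: (-2)(3) − (1)(2) = -8
Σ = -68
Signed area = Σ/2 = -34 (negative ⇒ clockwise traversal).

-34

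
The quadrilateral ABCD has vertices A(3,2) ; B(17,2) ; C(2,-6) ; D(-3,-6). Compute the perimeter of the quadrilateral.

46

|AB| = √((14)² + (0)²) = √196 = 14
|BC| = √((-15)² + (-8)²) = √289 = 17
|CD| = √((-5)² + (0)²) = √25 = 5
|DA| = √((6)² + (8)²) = √100 = 10
Perimeter = 14 + 17 + 5 + 10 = 46.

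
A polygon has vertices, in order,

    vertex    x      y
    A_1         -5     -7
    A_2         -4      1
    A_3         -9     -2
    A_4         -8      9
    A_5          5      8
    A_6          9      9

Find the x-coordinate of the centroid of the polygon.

-2

Apply the surveyor's formula. First the cross-terms c_i = x_i·y_{i+1} − x_{i+1}·y_i:
  -33, 17, -97, -109, -27, -18  ⇒  2A = -267, A = -133.5.
Then Σ (x_i + x_{i+1})·c_i = 1602, so x̄ = 1602 / (6·(-133.5)) = -2.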